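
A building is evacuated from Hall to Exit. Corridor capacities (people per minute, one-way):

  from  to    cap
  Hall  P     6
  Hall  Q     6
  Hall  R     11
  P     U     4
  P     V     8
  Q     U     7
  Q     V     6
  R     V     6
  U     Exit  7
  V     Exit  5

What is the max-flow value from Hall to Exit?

Augment Hall→P→U→Exit: bottleneck 4, flow now 4.
Augment Hall→P→V→Exit: bottleneck 2, flow now 6.
Augment Hall→Q→U→Exit: bottleneck 3, flow now 9.
Augment Hall→Q→V→Exit: bottleneck 3, flow now 12.
No augmenting path remains; maximum flow = 12.
In the residual graph, reachable from Hall: {Hall, P, Q, R, U, V}.
Min-cut edges: U→Exit (7), V→Exit (5); capacity 7 + 5 = 12.
This cut is saturated, so no flow can exceed 12.

12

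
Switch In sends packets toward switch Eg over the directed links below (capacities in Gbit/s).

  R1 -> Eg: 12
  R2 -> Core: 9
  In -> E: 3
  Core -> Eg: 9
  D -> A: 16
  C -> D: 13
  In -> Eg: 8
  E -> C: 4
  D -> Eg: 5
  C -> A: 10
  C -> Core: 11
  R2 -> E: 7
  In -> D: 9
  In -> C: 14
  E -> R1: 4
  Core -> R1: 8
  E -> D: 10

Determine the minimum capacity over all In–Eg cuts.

27

Augment In→Eg: bottleneck 8, flow now 8.
Augment In→D→Eg: bottleneck 5, flow now 13.
Augment In→E→R1→Eg: bottleneck 3, flow now 16.
Augment In→C→Core→Eg: bottleneck 9, flow now 25.
Augment In→C→Core→R1→Eg: bottleneck 2, flow now 27.
No augmenting path remains; maximum flow = 27.
By max-flow min-cut, the minimum cut capacity equals the max flow.
In the residual graph, reachable from In: {In, C, D, A}.
Min-cut edges: In→E (3), In→Eg (8), C→Core (11), D→Eg (5); capacity 3 + 8 + 11 + 5 = 27.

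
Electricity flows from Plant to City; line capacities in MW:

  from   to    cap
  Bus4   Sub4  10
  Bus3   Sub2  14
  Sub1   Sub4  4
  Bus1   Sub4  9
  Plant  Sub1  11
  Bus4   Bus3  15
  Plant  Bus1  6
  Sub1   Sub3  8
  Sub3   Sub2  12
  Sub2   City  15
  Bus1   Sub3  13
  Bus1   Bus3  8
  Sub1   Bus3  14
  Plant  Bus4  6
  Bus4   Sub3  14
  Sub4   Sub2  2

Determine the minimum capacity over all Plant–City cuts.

15

Augment Plant→Bus4→Sub4→Sub2→City: bottleneck 2, flow now 2.
Augment Plant→Bus4→Bus3→Sub2→City: bottleneck 4, flow now 6.
Augment Plant→Bus1→Bus3→Sub2→City: bottleneck 6, flow now 12.
Augment Plant→Sub1→Bus3→Sub2→City: bottleneck 3, flow now 15.
No augmenting path remains; maximum flow = 15.
By max-flow min-cut, the minimum cut capacity equals the max flow.
In the residual graph, reachable from Plant: {Plant, Bus4, Bus1, Sub1, Sub4, Bus3, Sub3, Sub2}.
Min-cut edges: Sub2→City (15); capacity 15 = 15.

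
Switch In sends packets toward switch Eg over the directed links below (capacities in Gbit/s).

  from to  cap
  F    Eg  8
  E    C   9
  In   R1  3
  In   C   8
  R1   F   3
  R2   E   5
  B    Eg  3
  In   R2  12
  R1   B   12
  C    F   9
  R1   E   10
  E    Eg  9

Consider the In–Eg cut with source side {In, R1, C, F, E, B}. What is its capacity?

Edges leaving {In, R1, C, F, E, B}: In→R2 (12), F→Eg (8), E→Eg (9), B→Eg (3).
Cut capacity = 12 + 8 + 9 + 3 = 32.

32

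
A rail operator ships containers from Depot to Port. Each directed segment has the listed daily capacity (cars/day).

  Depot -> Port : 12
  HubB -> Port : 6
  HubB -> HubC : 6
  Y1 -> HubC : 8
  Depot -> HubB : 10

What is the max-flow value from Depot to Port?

Augment Depot→Port: bottleneck 12, flow now 12.
Augment Depot→HubB→Port: bottleneck 6, flow now 18.
No augmenting path remains; maximum flow = 18.
In the residual graph, reachable from Depot: {Depot, HubB, HubC}.
Min-cut edges: Depot→Port (12), HubB→Port (6); capacity 12 + 6 = 18.
This cut is saturated, so no flow can exceed 18.

18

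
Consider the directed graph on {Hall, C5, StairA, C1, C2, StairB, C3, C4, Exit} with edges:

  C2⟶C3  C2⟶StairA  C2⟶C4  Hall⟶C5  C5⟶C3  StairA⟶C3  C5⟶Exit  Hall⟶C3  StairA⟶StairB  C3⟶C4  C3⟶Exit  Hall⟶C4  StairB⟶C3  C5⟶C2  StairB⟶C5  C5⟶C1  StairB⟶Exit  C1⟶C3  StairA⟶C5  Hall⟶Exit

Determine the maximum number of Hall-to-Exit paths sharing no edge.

3

Assign every edge capacity 1; by Menger, the answer equals the max flow.
Path Hall→Exit (+1); total 1.
Path Hall→C5→Exit (+1); total 2.
Path Hall→C3→Exit (+1); total 3.
No residual Hall→Exit path; max flow = 3.
Certifying cut of size 3: {Hall→C3, Hall→C5, Hall→Exit}.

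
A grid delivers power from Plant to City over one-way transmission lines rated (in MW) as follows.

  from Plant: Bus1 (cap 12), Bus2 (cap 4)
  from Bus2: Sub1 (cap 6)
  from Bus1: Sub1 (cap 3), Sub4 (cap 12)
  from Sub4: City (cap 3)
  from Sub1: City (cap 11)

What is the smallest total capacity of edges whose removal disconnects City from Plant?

10

Augment Plant→Bus2→Sub1→City: bottleneck 4, flow now 4.
Augment Plant→Bus1→Sub4→City: bottleneck 3, flow now 7.
Augment Plant→Bus1→Sub1→City: bottleneck 3, flow now 10.
No augmenting path remains; maximum flow = 10.
By max-flow min-cut, the minimum cut capacity equals the max flow.
In the residual graph, reachable from Plant: {Plant, Bus1, Sub4}.
Min-cut edges: Plant→Bus2 (4), Bus1→Sub1 (3), Sub4→City (3); capacity 4 + 3 + 3 = 10.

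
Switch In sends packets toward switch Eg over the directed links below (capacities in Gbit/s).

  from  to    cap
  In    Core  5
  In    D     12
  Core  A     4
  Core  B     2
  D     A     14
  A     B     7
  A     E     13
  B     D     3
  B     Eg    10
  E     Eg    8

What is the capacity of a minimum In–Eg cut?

Augment In→Core→B→Eg: bottleneck 2, flow now 2.
Augment In→Core→A→B→Eg: bottleneck 3, flow now 5.
Augment In→D→A→B→Eg: bottleneck 4, flow now 9.
Augment In→D→A→E→Eg: bottleneck 8, flow now 17.
No augmenting path remains; maximum flow = 17.
By max-flow min-cut, the minimum cut capacity equals the max flow.
In the residual graph, reachable from In: {In}.
Min-cut edges: In→Core (5), In→D (12); capacity 5 + 12 = 17.

17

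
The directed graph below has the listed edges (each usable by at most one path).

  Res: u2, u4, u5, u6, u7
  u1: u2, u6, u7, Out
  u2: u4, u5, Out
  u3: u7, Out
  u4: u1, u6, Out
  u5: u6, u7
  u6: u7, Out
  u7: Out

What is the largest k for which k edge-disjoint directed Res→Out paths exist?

Assign every edge capacity 1; by Menger, the answer equals the max flow.
Path Res→u2→Out (+1); total 1.
Path Res→u4→Out (+1); total 2.
Path Res→u6→Out (+1); total 3.
Path Res→u7→Out (+1); total 4.
No residual Res→Out path; max flow = 4.
Certifying cut of size 4: {Res→u2, Res→u4, u6→Out, u7→Out}.

4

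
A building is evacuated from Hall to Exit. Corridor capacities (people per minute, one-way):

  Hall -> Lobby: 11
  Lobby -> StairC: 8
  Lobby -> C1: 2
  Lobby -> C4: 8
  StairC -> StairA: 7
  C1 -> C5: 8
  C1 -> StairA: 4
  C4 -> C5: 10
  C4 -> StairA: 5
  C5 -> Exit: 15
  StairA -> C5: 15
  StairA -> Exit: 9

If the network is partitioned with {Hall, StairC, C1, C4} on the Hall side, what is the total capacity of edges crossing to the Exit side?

Edges leaving {Hall, StairC, C1, C4}: Hall→Lobby (11), StairC→StairA (7), C1→C5 (8), C1→StairA (4), C4→C5 (10), C4→StairA (5).
Cut capacity = 11 + 7 + 8 + 4 + 10 + 5 = 45.

45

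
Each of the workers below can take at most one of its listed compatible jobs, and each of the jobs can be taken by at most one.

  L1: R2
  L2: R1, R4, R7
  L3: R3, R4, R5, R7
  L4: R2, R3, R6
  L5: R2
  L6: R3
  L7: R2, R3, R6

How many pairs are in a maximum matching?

Unit-capacity flow: source→left, listed edges, right→sink; max matching = max flow.
Augmenting path L1→R2 (+1); matched 1.
Augmenting path L2→R1 (+1); matched 2.
Augmenting path L3→R3 (+1); matched 3.
Augmenting path L4→R6 (+1); matched 4.
Augmenting path L6→R3→L3→R4 (+1); matched 5.
No augmenting path remains; maximum matching = 5.
König certificate: {L2, L3, R2, R3, R6} is a vertex cover of size 5 (every listed pair touches it), so no matching can be larger.

5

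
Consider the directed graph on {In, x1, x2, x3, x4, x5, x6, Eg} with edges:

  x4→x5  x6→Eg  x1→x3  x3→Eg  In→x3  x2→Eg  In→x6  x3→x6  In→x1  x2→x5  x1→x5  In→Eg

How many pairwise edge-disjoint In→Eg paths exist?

3

Assign every edge capacity 1; by Menger, the answer equals the max flow.
Path In→Eg (+1); total 1.
Path In→x3→Eg (+1); total 2.
Path In→x6→Eg (+1); total 3.
No residual In→Eg path; max flow = 3.
Certifying cut of size 3: {In→Eg, x3→Eg, x6→Eg}.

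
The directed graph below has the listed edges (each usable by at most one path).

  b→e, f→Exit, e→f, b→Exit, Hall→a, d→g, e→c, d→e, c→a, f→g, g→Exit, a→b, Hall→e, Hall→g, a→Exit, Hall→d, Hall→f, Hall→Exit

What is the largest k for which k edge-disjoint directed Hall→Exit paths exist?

5

Assign every edge capacity 1; by Menger, the answer equals the max flow.
Path Hall→Exit (+1); total 1.
Path Hall→a→Exit (+1); total 2.
Path Hall→f→Exit (+1); total 3.
Path Hall→g→Exit (+1); total 4.
Path Hall→e→c→a→b→Exit (+1); total 5.
No residual Hall→Exit path; max flow = 5.
Certifying cut of size 5: {Hall→Exit, Hall→a, e→c, f→Exit, g→Exit}.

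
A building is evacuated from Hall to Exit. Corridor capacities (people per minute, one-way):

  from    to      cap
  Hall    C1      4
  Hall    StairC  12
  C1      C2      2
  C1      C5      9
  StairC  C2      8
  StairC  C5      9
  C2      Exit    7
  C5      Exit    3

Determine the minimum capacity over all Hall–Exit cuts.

10

Augment Hall→C1→C2→Exit: bottleneck 2, flow now 2.
Augment Hall→C1→C5→Exit: bottleneck 2, flow now 4.
Augment Hall→StairC→C2→Exit: bottleneck 5, flow now 9.
Augment Hall→StairC→C5→Exit: bottleneck 1, flow now 10.
No augmenting path remains; maximum flow = 10.
By max-flow min-cut, the minimum cut capacity equals the max flow.
In the residual graph, reachable from Hall: {Hall, C1, StairC, C2, C5}.
Min-cut edges: C2→Exit (7), C5→Exit (3); capacity 7 + 3 = 10.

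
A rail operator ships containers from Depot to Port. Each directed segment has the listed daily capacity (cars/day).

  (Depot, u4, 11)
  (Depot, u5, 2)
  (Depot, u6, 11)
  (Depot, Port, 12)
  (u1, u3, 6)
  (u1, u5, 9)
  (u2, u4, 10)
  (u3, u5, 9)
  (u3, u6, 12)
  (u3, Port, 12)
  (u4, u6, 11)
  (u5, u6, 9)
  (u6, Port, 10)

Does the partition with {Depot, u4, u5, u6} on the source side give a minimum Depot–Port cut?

Yes — it is a minimum cut (capacity 22).

Given cut capacity: 12 + 10 = 22.
Augment Depot→Port: bottleneck 12, flow now 12.
Augment Depot→u6→Port: bottleneck 10, flow now 22.
No augmenting path remains; maximum flow = 22.
Cut capacity 22 equals the max flow, so it is a minimum cut.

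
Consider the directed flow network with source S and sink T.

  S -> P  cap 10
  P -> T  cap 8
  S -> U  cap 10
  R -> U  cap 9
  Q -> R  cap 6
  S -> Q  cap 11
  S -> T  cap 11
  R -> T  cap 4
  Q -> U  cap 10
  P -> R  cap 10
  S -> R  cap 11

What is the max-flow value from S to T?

23

Augment S→T: bottleneck 11, flow now 11.
Augment S→P→T: bottleneck 8, flow now 19.
Augment S→R→T: bottleneck 4, flow now 23.
No augmenting path remains; maximum flow = 23.
In the residual graph, reachable from S: {S, P, Q, R, U}.
Min-cut edges: S→T (11), P→T (8), R→T (4); capacity 11 + 8 + 4 = 23.
This cut is saturated, so no flow can exceed 23.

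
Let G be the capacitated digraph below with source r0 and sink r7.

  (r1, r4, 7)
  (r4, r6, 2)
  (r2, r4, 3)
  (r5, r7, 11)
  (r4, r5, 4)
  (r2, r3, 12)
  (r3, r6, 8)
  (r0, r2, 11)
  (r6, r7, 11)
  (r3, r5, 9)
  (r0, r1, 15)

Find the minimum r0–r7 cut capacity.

17

Augment r0→r1→r4→r5→r7: bottleneck 4, flow now 4.
Augment r0→r1→r4→r6→r7: bottleneck 2, flow now 6.
Augment r0→r2→r3→r5→r7: bottleneck 7, flow now 13.
Augment r0→r2→r3→r6→r7: bottleneck 4, flow now 17.
No augmenting path remains; maximum flow = 17.
By max-flow min-cut, the minimum cut capacity equals the max flow.
In the residual graph, reachable from r0: {r0, r1, r4}.
Min-cut edges: r0→r2 (11), r4→r5 (4), r4→r6 (2); capacity 11 + 4 + 2 = 17.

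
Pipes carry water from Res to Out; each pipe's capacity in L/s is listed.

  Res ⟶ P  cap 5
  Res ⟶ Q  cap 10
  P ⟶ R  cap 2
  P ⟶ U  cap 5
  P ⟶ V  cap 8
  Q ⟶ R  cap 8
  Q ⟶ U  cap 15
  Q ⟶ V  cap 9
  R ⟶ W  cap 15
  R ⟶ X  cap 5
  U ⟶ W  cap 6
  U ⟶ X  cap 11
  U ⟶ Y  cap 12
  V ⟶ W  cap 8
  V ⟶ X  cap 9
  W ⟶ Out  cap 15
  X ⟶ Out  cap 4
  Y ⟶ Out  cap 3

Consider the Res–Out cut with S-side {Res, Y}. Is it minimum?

Given cut capacity: 5 + 10 + 3 = 18.
Augment Res→P→R→W→Out: bottleneck 2, flow now 2.
Augment Res→P→U→W→Out: bottleneck 3, flow now 5.
Augment Res→Q→R→W→Out: bottleneck 8, flow now 13.
Augment Res→Q→U→W→Out: bottleneck 2, flow now 15.
No augmenting path remains; maximum flow = 15.
In the residual graph, reachable from Res: {Res}.
Min-cut edges: Res→P (5), Res→Q (10); capacity 5 + 10 = 15.
Cut capacity 18 exceeds the max flow 15, so it is not minimum.

No — its capacity is 18, but the minimum cut has capacity 15.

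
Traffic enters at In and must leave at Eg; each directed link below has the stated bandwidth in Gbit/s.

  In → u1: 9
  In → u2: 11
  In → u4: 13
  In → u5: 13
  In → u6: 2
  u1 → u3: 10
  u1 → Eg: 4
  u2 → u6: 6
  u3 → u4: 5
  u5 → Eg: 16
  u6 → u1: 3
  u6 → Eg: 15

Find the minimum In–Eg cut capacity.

25

Augment In→u1→Eg: bottleneck 4, flow now 4.
Augment In→u5→Eg: bottleneck 13, flow now 17.
Augment In→u6→Eg: bottleneck 2, flow now 19.
Augment In→u2→u6→Eg: bottleneck 6, flow now 25.
No augmenting path remains; maximum flow = 25.
By max-flow min-cut, the minimum cut capacity equals the max flow.
In the residual graph, reachable from In: {In, u1, u2, u3, u4}.
Min-cut edges: In→u5 (13), In→u6 (2), u1→Eg (4), u2→u6 (6); capacity 13 + 2 + 4 + 6 = 25.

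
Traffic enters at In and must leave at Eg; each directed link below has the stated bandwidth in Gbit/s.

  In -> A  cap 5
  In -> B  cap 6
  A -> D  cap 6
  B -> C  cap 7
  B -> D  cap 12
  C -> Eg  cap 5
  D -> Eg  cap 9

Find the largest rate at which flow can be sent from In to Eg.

11

Augment In→A→D→Eg: bottleneck 5, flow now 5.
Augment In→B→C→Eg: bottleneck 5, flow now 10.
Augment In→B→D→Eg: bottleneck 1, flow now 11.
No augmenting path remains; maximum flow = 11.
In the residual graph, reachable from In: {In}.
Min-cut edges: In→A (5), In→B (6); capacity 5 + 6 = 11.
This cut is saturated, so no flow can exceed 11.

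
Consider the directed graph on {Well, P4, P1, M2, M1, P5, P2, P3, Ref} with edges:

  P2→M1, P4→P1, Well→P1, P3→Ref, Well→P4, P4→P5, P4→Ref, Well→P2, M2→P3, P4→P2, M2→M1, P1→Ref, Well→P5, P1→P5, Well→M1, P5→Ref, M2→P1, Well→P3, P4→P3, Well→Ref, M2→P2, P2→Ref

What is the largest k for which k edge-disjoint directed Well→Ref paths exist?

6

Assign every edge capacity 1; by Menger, the answer equals the max flow.
Path Well→Ref (+1); total 1.
Path Well→P4→Ref (+1); total 2.
Path Well→P1→Ref (+1); total 3.
Path Well→P5→Ref (+1); total 4.
Path Well→P2→Ref (+1); total 5.
Path Well→P3→Ref (+1); total 6.
No residual Well→Ref path; max flow = 6.
Certifying cut of size 6: {Well→P1, Well→P2, Well→P3, Well→P4, Well→P5, Well→Ref}.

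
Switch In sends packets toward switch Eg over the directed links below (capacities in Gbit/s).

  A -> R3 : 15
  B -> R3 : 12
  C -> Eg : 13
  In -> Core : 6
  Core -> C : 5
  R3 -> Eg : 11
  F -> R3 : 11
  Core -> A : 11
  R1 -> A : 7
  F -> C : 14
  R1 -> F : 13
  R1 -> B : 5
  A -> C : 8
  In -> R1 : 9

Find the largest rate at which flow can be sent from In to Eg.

15

Augment In→Core→C→Eg: bottleneck 5, flow now 5.
Augment In→R1→A→C→Eg: bottleneck 7, flow now 12.
Augment In→R1→B→R3→Eg: bottleneck 2, flow now 14.
Augment In→Core→A→C→Eg: bottleneck 1, flow now 15.
No augmenting path remains; maximum flow = 15.
In the residual graph, reachable from In: {In}.
Min-cut edges: In→R1 (9), In→Core (6); capacity 9 + 6 = 15.
This cut is saturated, so no flow can exceed 15.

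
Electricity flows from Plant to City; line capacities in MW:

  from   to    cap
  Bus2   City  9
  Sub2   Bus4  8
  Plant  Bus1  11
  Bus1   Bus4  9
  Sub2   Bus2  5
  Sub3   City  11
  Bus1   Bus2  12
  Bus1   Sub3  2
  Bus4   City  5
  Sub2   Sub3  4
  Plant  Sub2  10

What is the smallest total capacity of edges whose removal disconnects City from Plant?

Augment Plant→Sub2→Bus4→City: bottleneck 5, flow now 5.
Augment Plant→Sub2→Sub3→City: bottleneck 4, flow now 9.
Augment Plant→Sub2→Bus2→City: bottleneck 1, flow now 10.
Augment Plant→Bus1→Sub3→City: bottleneck 2, flow now 12.
Augment Plant→Bus1→Bus2→City: bottleneck 8, flow now 20.
No augmenting path remains; maximum flow = 20.
By max-flow min-cut, the minimum cut capacity equals the max flow.
In the residual graph, reachable from Plant: {Plant, Sub2, Bus1, Bus4, Bus2}.
Min-cut edges: Sub2→Sub3 (4), Bus1→Sub3 (2), Bus4→City (5), Bus2→City (9); capacity 4 + 2 + 5 + 9 = 20.

20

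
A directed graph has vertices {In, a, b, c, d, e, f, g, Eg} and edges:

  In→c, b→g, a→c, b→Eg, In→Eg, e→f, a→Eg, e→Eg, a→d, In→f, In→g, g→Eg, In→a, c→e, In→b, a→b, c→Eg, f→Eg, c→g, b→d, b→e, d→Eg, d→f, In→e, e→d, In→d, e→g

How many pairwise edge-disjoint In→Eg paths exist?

8

Assign every edge capacity 1; by Menger, the answer equals the max flow.
Path In→Eg (+1); total 1.
Path In→a→Eg (+1); total 2.
Path In→b→Eg (+1); total 3.
Path In→c→Eg (+1); total 4.
Path In→d→Eg (+1); total 5.
Path In→e→Eg (+1); total 6.
Path In→f→Eg (+1); total 7.
Path In→g→Eg (+1); total 8.
No residual In→Eg path; max flow = 8.
Certifying cut of size 8: {In→Eg, In→a, In→b, In→c, In→d, In→e, In→f, In→g}.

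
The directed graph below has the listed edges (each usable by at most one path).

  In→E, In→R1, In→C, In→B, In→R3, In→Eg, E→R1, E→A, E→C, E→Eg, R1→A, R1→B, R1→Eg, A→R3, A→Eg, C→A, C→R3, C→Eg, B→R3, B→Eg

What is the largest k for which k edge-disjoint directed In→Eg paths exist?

5

Assign every edge capacity 1; by Menger, the answer equals the max flow.
Path In→Eg (+1); total 1.
Path In→E→Eg (+1); total 2.
Path In→R1→Eg (+1); total 3.
Path In→C→Eg (+1); total 4.
Path In→B→Eg (+1); total 5.
No residual In→Eg path; max flow = 5.
Certifying cut of size 5: {In→B, In→C, In→E, In→Eg, In→R1}.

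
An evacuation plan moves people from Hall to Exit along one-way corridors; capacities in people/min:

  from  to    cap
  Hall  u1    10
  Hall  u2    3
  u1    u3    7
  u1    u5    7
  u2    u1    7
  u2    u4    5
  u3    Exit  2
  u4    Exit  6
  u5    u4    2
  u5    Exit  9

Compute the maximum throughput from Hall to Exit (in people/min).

Augment Hall→u1→u3→Exit: bottleneck 2, flow now 2.
Augment Hall→u1→u5→Exit: bottleneck 7, flow now 9.
Augment Hall→u2→u4→Exit: bottleneck 3, flow now 12.
No augmenting path remains; maximum flow = 12.
In the residual graph, reachable from Hall: {Hall, u1, u3}.
Min-cut edges: Hall→u2 (3), u1→u5 (7), u3→Exit (2); capacity 3 + 7 + 2 = 12.
This cut is saturated, so no flow can exceed 12.

12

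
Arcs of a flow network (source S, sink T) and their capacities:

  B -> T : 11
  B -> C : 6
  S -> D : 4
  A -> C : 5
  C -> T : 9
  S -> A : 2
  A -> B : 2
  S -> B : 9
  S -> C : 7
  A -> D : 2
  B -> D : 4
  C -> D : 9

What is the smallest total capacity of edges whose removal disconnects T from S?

Augment S→B→T: bottleneck 9, flow now 9.
Augment S→C→T: bottleneck 7, flow now 16.
Augment S→A→B→T: bottleneck 2, flow now 18.
No augmenting path remains; maximum flow = 18.
By max-flow min-cut, the minimum cut capacity equals the max flow.
In the residual graph, reachable from S: {S, D}.
Min-cut edges: S→A (2), S→B (9), S→C (7); capacity 2 + 9 + 7 = 18.

18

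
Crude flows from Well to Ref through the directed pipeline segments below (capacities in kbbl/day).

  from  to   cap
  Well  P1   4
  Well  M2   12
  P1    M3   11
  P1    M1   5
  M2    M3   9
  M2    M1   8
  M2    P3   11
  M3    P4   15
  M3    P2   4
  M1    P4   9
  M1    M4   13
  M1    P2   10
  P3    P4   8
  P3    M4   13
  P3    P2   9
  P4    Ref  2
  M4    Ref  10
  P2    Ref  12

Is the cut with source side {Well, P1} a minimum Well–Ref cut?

No — its capacity is 28, but the minimum cut has capacity 16.

Given cut capacity: 12 + 11 + 5 = 28.
Augment Well→P1→M3→P4→Ref: bottleneck 2, flow now 2.
Augment Well→P1→M3→P2→Ref: bottleneck 2, flow now 4.
Augment Well→M2→M3→P2→Ref: bottleneck 2, flow now 6.
Augment Well→M2→M1→M4→Ref: bottleneck 8, flow now 14.
Augment Well→M2→P3→M4→Ref: bottleneck 2, flow now 16.
No augmenting path remains; maximum flow = 16.
In the residual graph, reachable from Well: {Well}.
Min-cut edges: Well→P1 (4), Well→M2 (12); capacity 4 + 12 = 16.
Cut capacity 28 exceeds the max flow 16, so it is not minimum.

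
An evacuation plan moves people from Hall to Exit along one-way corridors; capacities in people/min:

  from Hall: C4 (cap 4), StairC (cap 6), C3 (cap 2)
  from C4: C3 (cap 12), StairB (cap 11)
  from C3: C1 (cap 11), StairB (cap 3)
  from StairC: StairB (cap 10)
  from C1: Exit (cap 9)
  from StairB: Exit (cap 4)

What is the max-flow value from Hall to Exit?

Augment Hall→C4→StairB→Exit: bottleneck 4, flow now 4.
Augment Hall→C3→C1→Exit: bottleneck 2, flow now 6.
Augment Hall→StairC→StairB→C4→C3→C1→Exit: bottleneck 4, flow now 10. (uses reverse residual edge)
No augmenting path remains; maximum flow = 10.
In the residual graph, reachable from Hall: {Hall, StairC, StairB}.
Min-cut edges: Hall→C4 (4), Hall→C3 (2), StairB→Exit (4); capacity 4 + 2 + 4 = 10.
This cut is saturated, so no flow can exceed 10.

10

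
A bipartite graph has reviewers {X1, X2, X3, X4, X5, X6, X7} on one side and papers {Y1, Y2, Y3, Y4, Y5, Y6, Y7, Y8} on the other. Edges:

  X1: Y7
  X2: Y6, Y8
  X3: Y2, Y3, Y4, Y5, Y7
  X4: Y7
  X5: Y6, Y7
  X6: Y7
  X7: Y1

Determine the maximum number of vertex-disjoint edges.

5

Unit-capacity flow: source→left, listed edges, right→sink; max matching = max flow.
Augmenting path X1→Y7 (+1); matched 1.
Augmenting path X2→Y6 (+1); matched 2.
Augmenting path X3→Y2 (+1); matched 3.
Augmenting path X7→Y1 (+1); matched 4.
Augmenting path X5→Y6→X2→Y8 (+1); matched 5.
No augmenting path remains; maximum matching = 5.
König certificate: {X2, X3, X5, X7, Y7} is a vertex cover of size 5 (every listed pair touches it), so no matching can be larger.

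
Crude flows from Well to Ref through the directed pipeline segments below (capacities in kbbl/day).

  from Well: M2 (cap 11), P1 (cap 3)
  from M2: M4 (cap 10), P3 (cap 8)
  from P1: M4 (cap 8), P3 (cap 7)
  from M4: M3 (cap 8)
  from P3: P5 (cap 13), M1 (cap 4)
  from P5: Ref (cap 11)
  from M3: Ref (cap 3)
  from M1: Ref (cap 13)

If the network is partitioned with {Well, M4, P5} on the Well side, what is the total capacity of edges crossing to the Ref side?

33

Edges leaving {Well, M4, P5}: Well→M2 (11), Well→P1 (3), M4→M3 (8), P5→Ref (11).
Cut capacity = 11 + 3 + 8 + 11 = 33.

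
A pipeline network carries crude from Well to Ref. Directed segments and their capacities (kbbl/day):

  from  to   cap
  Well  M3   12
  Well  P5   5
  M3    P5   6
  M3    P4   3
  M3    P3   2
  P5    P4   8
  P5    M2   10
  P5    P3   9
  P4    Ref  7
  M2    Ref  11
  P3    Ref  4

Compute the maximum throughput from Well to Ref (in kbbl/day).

16

Augment Well→M3→P4→Ref: bottleneck 3, flow now 3.
Augment Well→M3→P3→Ref: bottleneck 2, flow now 5.
Augment Well→P5→P4→Ref: bottleneck 4, flow now 9.
Augment Well→P5→M2→Ref: bottleneck 1, flow now 10.
Augment Well→M3→P5→M2→Ref: bottleneck 6, flow now 16.
No augmenting path remains; maximum flow = 16.
In the residual graph, reachable from Well: {Well, M3}.
Min-cut edges: Well→P5 (5), M3→P5 (6), M3→P4 (3), M3→P3 (2); capacity 5 + 6 + 3 + 2 = 16.
This cut is saturated, so no flow can exceed 16.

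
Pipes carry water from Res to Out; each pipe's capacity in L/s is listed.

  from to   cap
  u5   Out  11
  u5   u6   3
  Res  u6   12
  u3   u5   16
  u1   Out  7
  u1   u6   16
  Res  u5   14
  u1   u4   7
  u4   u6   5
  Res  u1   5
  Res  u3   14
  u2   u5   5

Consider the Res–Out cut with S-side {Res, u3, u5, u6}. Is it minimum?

Given cut capacity: 5 + 11 = 16.
Augment Res→u1→Out: bottleneck 5, flow now 5.
Augment Res→u5→Out: bottleneck 11, flow now 16.
No augmenting path remains; maximum flow = 16.
Cut capacity 16 equals the max flow, so it is a minimum cut.

Yes — it is a minimum cut (capacity 16).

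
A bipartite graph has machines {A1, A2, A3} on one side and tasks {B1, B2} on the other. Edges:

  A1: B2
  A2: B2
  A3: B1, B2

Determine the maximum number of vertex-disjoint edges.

Unit-capacity flow: source→left, listed edges, right→sink; max matching = max flow.
Augmenting path A1→B2 (+1); matched 1.
Augmenting path A3→B1 (+1); matched 2.
No augmenting path remains; maximum matching = 2.
König certificate: {A3, B2} is a vertex cover of size 2 (every listed pair touches it), so no matching can be larger.

2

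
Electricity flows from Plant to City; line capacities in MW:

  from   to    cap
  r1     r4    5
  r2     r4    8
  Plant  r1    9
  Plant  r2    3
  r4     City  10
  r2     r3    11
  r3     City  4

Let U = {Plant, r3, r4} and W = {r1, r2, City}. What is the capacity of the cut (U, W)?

Edges leaving {Plant, r3, r4}: Plant→r1 (9), Plant→r2 (3), r3→City (4), r4→City (10).
Cut capacity = 9 + 3 + 4 + 10 = 26.

26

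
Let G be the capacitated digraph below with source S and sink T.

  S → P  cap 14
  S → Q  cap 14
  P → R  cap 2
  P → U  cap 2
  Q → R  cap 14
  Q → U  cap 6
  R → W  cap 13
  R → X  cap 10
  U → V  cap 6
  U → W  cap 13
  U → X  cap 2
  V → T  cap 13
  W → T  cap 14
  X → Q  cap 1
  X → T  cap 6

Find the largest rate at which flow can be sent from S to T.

18

Augment S→P→R→W→T: bottleneck 2, flow now 2.
Augment S→P→U→V→T: bottleneck 2, flow now 4.
Augment S→Q→R→W→T: bottleneck 11, flow now 15.
Augment S→Q→R→X→T: bottleneck 3, flow now 18.
No augmenting path remains; maximum flow = 18.
In the residual graph, reachable from S: {S, P}.
Min-cut edges: S→Q (14), P→R (2), P→U (2); capacity 14 + 2 + 2 = 18.
This cut is saturated, so no flow can exceed 18.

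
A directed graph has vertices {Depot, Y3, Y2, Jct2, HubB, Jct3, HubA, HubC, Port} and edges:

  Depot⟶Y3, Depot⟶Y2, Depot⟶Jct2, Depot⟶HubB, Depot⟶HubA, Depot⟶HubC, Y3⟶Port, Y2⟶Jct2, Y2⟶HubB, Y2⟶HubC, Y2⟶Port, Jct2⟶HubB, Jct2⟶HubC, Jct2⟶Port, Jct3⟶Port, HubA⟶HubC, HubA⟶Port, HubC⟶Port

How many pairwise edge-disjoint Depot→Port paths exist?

Assign every edge capacity 1; by Menger, the answer equals the max flow.
Path Depot→Y3→Port (+1); total 1.
Path Depot→Y2→Port (+1); total 2.
Path Depot→Jct2→Port (+1); total 3.
Path Depot→HubA→Port (+1); total 4.
Path Depot→HubC→Port (+1); total 5.
No residual Depot→Port path; max flow = 5.
Certifying cut of size 5: {Depot→HubA, Depot→HubC, Depot→Jct2, Depot→Y2, Depot→Y3}.

5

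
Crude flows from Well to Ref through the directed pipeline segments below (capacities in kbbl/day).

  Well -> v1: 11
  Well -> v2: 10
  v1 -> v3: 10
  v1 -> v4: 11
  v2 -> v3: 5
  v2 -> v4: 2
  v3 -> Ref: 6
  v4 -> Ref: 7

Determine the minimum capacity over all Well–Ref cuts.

13

Augment Well→v1→v3→Ref: bottleneck 6, flow now 6.
Augment Well→v1→v4→Ref: bottleneck 5, flow now 11.
Augment Well→v2→v4→Ref: bottleneck 2, flow now 13.
No augmenting path remains; maximum flow = 13.
By max-flow min-cut, the minimum cut capacity equals the max flow.
In the residual graph, reachable from Well: {Well, v1, v2, v3, v4}.
Min-cut edges: v3→Ref (6), v4→Ref (7); capacity 6 + 7 = 13.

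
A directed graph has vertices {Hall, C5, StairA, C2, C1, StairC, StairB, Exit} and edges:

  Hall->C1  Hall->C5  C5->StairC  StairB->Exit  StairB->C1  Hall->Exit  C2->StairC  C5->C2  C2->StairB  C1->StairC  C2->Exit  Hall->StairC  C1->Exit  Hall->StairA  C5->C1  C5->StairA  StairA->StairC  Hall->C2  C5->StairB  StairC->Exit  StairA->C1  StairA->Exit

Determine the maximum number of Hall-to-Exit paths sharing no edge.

Assign every edge capacity 1; by Menger, the answer equals the max flow.
Path Hall→Exit (+1); total 1.
Path Hall→StairA→Exit (+1); total 2.
Path Hall→C2→Exit (+1); total 3.
Path Hall→C1→Exit (+1); total 4.
Path Hall→StairC→Exit (+1); total 5.
Path Hall→C5→StairB→Exit (+1); total 6.
No residual Hall→Exit path; max flow = 6.
Certifying cut of size 6: {Hall→C1, Hall→C2, Hall→C5, Hall→Exit, Hall→StairA, Hall→StairC}.

6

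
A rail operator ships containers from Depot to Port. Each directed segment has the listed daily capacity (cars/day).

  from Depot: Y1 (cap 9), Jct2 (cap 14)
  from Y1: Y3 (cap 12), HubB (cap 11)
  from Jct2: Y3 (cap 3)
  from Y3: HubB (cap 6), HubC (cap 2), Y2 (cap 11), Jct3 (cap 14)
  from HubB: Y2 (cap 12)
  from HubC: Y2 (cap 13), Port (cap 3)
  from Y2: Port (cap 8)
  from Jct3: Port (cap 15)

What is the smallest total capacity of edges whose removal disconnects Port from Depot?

Augment Depot→Y1→Y3→HubC→Port: bottleneck 2, flow now 2.
Augment Depot→Y1→Y3→Y2→Port: bottleneck 7, flow now 9.
Augment Depot→Jct2→Y3→Y2→Port: bottleneck 1, flow now 10.
Augment Depot→Jct2→Y3→Jct3→Port: bottleneck 2, flow now 12.
No augmenting path remains; maximum flow = 12.
By max-flow min-cut, the minimum cut capacity equals the max flow.
In the residual graph, reachable from Depot: {Depot, Jct2}.
Min-cut edges: Depot→Y1 (9), Jct2→Y3 (3); capacity 9 + 3 = 12.

12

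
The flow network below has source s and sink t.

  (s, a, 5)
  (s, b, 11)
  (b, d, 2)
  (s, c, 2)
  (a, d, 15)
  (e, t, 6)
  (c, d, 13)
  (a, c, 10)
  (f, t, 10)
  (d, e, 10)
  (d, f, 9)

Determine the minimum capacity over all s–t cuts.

Augment s→a→d→e→t: bottleneck 5, flow now 5.
Augment s→b→d→e→t: bottleneck 1, flow now 6.
Augment s→b→d→f→t: bottleneck 1, flow now 7.
Augment s→c→d→f→t: bottleneck 2, flow now 9.
No augmenting path remains; maximum flow = 9.
By max-flow min-cut, the minimum cut capacity equals the max flow.
In the residual graph, reachable from s: {s, b}.
Min-cut edges: s→a (5), s→c (2), b→d (2); capacity 5 + 2 + 2 = 9.

9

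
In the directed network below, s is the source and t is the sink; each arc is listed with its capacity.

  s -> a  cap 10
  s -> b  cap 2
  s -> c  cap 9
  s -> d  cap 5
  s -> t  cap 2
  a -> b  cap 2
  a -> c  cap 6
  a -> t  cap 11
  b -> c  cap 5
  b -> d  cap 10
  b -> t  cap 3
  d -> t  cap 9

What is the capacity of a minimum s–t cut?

19

Augment s→t: bottleneck 2, flow now 2.
Augment s→a→t: bottleneck 10, flow now 12.
Augment s→b→t: bottleneck 2, flow now 14.
Augment s→d→t: bottleneck 5, flow now 19.
No augmenting path remains; maximum flow = 19.
By max-flow min-cut, the minimum cut capacity equals the max flow.
In the residual graph, reachable from s: {s, c}.
Min-cut edges: s→a (10), s→b (2), s→d (5), s→t (2); capacity 10 + 2 + 5 + 2 = 19.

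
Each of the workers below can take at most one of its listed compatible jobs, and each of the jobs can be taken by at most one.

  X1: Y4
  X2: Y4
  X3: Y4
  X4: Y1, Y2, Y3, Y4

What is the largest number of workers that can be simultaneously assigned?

2

Unit-capacity flow: source→left, listed edges, right→sink; max matching = max flow.
Augmenting path X1→Y4 (+1); matched 1.
Augmenting path X4→Y1 (+1); matched 2.
No augmenting path remains; maximum matching = 2.
König certificate: {X4, Y4} is a vertex cover of size 2 (every listed pair touches it), so no matching can be larger.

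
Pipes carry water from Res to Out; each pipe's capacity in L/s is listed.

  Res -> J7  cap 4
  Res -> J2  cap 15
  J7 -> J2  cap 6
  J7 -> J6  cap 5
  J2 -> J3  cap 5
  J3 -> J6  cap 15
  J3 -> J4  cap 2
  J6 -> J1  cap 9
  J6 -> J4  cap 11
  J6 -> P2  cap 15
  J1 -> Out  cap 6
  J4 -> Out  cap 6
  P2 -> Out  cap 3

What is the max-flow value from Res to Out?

Augment Res→J7→J6→J1→Out: bottleneck 4, flow now 4.
Augment Res→J2→J3→J4→Out: bottleneck 2, flow now 6.
Augment Res→J2→J3→J6→J1→Out: bottleneck 2, flow now 8.
Augment Res→J2→J3→J6→J4→Out: bottleneck 1, flow now 9.
No augmenting path remains; maximum flow = 9.
In the residual graph, reachable from Res: {Res, J2}.
Min-cut edges: Res→J7 (4), J2→J3 (5); capacity 4 + 5 = 9.
This cut is saturated, so no flow can exceed 9.

9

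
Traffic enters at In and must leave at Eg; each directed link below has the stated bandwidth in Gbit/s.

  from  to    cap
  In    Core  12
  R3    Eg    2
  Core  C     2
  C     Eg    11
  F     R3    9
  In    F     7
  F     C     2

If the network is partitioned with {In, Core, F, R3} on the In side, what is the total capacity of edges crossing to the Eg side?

6

Edges leaving {In, Core, F, R3}: Core→C (2), F→C (2), R3→Eg (2).
Cut capacity = 2 + 2 + 2 = 6.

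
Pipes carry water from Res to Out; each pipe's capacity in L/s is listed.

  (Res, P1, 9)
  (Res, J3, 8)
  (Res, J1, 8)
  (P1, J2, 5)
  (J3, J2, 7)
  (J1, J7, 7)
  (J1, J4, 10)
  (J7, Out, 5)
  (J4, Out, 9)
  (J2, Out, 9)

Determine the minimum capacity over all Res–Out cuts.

17

Augment Res→P1→J2→Out: bottleneck 5, flow now 5.
Augment Res→J3→J2→Out: bottleneck 4, flow now 9.
Augment Res→J1→J7→Out: bottleneck 5, flow now 14.
Augment Res→J1→J4→Out: bottleneck 3, flow now 17.
No augmenting path remains; maximum flow = 17.
By max-flow min-cut, the minimum cut capacity equals the max flow.
In the residual graph, reachable from Res: {Res, P1, J3, J2}.
Min-cut edges: Res→J1 (8), J2→Out (9); capacity 8 + 9 = 17.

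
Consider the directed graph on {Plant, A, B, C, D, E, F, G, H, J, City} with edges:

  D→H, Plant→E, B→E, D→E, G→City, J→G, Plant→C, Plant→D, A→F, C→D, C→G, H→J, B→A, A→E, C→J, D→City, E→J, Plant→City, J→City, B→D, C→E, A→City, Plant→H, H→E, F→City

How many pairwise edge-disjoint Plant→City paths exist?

Assign every edge capacity 1; by Menger, the answer equals the max flow.
Path Plant→City (+1); total 1.
Path Plant→D→City (+1); total 2.
Path Plant→C→G→City (+1); total 3.
Path Plant→E→J→City (+1); total 4.
No residual Plant→City path; max flow = 4.
Certifying cut of size 4: {D→City, G→City, J→City, Plant→City}.

4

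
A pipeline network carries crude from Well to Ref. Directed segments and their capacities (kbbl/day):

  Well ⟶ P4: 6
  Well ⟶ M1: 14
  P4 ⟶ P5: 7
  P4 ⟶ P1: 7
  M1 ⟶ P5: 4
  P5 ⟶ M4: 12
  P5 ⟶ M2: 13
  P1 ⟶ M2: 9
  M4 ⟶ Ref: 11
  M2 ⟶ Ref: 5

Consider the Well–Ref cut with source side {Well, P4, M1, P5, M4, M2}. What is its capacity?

Edges leaving {Well, P4, M1, P5, M4, M2}: P4→P1 (7), M4→Ref (11), M2→Ref (5).
Cut capacity = 7 + 11 + 5 = 23.

23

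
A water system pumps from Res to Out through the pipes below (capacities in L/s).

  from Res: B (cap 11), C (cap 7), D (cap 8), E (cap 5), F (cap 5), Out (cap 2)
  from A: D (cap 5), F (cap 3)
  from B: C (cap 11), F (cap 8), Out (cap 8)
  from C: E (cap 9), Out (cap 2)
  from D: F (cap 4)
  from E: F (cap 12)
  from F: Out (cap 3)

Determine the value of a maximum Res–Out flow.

15

Augment Res→Out: bottleneck 2, flow now 2.
Augment Res→B→Out: bottleneck 8, flow now 10.
Augment Res→C→Out: bottleneck 2, flow now 12.
Augment Res→F→Out: bottleneck 3, flow now 15.
No augmenting path remains; maximum flow = 15.
In the residual graph, reachable from Res: {Res, B, C, D, E, F}.
Min-cut edges: Res→Out (2), B→Out (8), C→Out (2), F→Out (3); capacity 2 + 8 + 2 + 3 = 15.
This cut is saturated, so no flow can exceed 15.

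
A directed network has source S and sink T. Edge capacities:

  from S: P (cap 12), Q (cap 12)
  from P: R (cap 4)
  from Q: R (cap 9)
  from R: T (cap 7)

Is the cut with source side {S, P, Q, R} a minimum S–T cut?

Yes — it is a minimum cut (capacity 7).

Given cut capacity: 7 = 7.
Augment S→P→R→T: bottleneck 4, flow now 4.
Augment S→Q→R→T: bottleneck 3, flow now 7.
No augmenting path remains; maximum flow = 7.
Cut capacity 7 equals the max flow, so it is a minimum cut.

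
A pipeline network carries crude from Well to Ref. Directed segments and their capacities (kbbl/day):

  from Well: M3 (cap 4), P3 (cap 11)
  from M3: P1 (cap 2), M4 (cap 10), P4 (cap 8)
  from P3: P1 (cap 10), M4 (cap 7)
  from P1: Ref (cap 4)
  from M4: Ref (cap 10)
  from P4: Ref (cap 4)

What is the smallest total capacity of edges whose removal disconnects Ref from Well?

Augment Well→M3→P1→Ref: bottleneck 2, flow now 2.
Augment Well→M3→M4→Ref: bottleneck 2, flow now 4.
Augment Well→P3→P1→Ref: bottleneck 2, flow now 6.
Augment Well→P3→M4→Ref: bottleneck 7, flow now 13.
Augment Well→P3→P1→M3→M4→Ref: bottleneck 1, flow now 14. (uses reverse residual edge)
Augment Well→P3→P1→M3→P4→Ref: bottleneck 1, flow now 15. (uses reverse residual edge)
No augmenting path remains; maximum flow = 15.
By max-flow min-cut, the minimum cut capacity equals the max flow.
In the residual graph, reachable from Well: {Well}.
Min-cut edges: Well→M3 (4), Well→P3 (11); capacity 4 + 11 = 15.

15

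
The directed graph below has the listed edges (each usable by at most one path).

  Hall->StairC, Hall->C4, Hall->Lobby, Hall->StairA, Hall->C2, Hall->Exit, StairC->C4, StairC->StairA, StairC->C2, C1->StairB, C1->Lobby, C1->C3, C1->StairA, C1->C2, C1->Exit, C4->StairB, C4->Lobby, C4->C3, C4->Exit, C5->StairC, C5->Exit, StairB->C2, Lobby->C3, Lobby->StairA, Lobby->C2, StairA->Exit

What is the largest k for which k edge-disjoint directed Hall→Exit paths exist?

Assign every edge capacity 1; by Menger, the answer equals the max flow.
Path Hall→Exit (+1); total 1.
Path Hall→C4→Exit (+1); total 2.
Path Hall→StairA→Exit (+1); total 3.
No residual Hall→Exit path; max flow = 3.
Certifying cut of size 3: {C4→Exit, Hall→Exit, StairA→Exit}.

3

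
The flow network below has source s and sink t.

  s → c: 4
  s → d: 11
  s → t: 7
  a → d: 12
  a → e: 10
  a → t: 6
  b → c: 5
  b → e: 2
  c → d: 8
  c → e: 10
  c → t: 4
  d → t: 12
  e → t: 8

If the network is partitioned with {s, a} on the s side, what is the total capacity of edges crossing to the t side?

Edges leaving {s, a}: s→c (4), s→d (11), s→t (7), a→d (12), a→e (10), a→t (6).
Cut capacity = 4 + 11 + 7 + 12 + 10 + 6 = 50.

50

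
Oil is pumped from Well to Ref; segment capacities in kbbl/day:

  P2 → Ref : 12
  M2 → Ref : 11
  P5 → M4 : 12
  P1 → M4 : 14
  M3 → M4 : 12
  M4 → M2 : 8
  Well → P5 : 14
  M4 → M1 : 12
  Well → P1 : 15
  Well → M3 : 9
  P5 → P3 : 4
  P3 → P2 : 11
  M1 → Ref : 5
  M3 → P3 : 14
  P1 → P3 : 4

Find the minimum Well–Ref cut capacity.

Augment Well→M3→M4→M1→Ref: bottleneck 5, flow now 5.
Augment Well→M3→M4→M2→Ref: bottleneck 4, flow now 9.
Augment Well→P1→M4→M2→Ref: bottleneck 4, flow now 13.
Augment Well→P1→P3→P2→Ref: bottleneck 4, flow now 17.
Augment Well→P5→P3→P2→Ref: bottleneck 4, flow now 21.
Augment Well→P1→M4→M3→P3→P2→Ref: bottleneck 3, flow now 24. (uses reverse residual edge)
No augmenting path remains; maximum flow = 24.
By max-flow min-cut, the minimum cut capacity equals the max flow.
In the residual graph, reachable from Well: {Well, M3, P1, P5, M4, P3, M1}.
Min-cut edges: M4→M2 (8), P3→P2 (11), M1→Ref (5); capacity 8 + 11 + 5 = 24.

24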